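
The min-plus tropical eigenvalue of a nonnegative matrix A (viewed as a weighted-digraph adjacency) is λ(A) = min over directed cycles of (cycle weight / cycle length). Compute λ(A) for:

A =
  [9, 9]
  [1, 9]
λ(A) = 5

Enumerate directed cycles and compute their means (weight / length). Sample:
  cycle 0 → 0: weight = 9, length = 1, mean = 9/1 ≈ 9.000
  cycle 1 → 1: weight = 9, length = 1, mean = 9/1 ≈ 9.000
  cycle 0 → 1 → 0: weight = 10, length = 2, mean = 10/2 ≈ 5.000
  cycle 1 → 0 → 1: weight = 10, length = 2, mean = 10/2 ≈ 5.000
Minimum mean = 5.000, attained e.g. along the cycle 0 → 1 → 0 with weight 10 and length 2. So λ(A) = 10/2 = 5.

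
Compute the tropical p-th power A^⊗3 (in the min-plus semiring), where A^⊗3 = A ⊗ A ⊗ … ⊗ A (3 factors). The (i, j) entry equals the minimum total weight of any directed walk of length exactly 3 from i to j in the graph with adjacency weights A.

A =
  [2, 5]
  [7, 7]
A^⊗3 =
  [6, 9]
  [11, 14]

Each entry (A^⊗3)_ij equals the minimum over all length-3 walks i = v_0 → v_1 → … → v_3 = j of Σ_t A[v_t][v_{t+1}]. For example, for (i, j) = (0, 1) we minimise over 4 possible intermediate vertex sequences; the minimum is 9, attained along the walk 0 → 0 → 0 → 1.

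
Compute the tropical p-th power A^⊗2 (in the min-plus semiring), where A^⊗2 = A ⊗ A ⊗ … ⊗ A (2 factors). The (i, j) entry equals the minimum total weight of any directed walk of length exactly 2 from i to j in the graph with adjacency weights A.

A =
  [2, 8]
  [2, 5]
A^⊗2 =
  [4, 10]
  [4, 10]

Each entry (A^⊗2)_ij equals the minimum over all length-2 walks i = v_0 → v_1 → … → v_2 = j of Σ_t A[v_t][v_{t+1}]. For example, for (i, j) = (0, 1) we minimise over 2 possible intermediate vertex sequences; the minimum is 10, attained along the walk 0 → 0 → 1.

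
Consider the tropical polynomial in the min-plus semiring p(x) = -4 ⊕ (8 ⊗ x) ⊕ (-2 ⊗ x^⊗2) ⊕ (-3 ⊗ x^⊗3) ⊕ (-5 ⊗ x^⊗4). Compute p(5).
p(5) = -4

A tropical monomial a ⊗ x^⊗i evaluates to a + i · x. Evaluating each term at x = 5:
  Term 0 contributes -4 + 0 · 5 = -4
  Term 1 contributes 8 + 1 · 5 = 13
  Term 2 contributes -2 + 2 · 5 = 8
  Term 3 contributes -3 + 3 · 5 = 12
  Term 4 contributes -5 + 4 · 5 = 15
p(5) = ⊕ of these = min[-4, 13, 8, 12, 15] = -4.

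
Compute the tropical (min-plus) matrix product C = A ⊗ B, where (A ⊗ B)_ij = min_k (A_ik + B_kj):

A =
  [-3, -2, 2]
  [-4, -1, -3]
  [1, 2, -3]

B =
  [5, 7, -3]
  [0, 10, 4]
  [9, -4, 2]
A ⊗ B =
  [-2, -2, -6]
  [-1, -7, -7]
  [2, -7, -2]

Apply the min-plus product entry-by-entry:
  C[0][0] = min over k of (A[0][0] + B[0][0] = -3 + 5 = 2, A[0][1] + B[1][0] = -2 + 0 = -2, A[0][2] + B[2][0] = 2 + 9 = 11) = -2 (attained at k = 1)
  C[0][1] = min over k of (A[0][0] + B[0][1] = -3 + 7 = 4, A[0][1] + B[1][1] = -2 + 10 = 8, A[0][2] + B[2][1] = 2 + -4 = -2) = -2 (attained at k = 2)
  C[0][2] = min over k of (A[0][0] + B[0][2] = -3 + -3 = -6, A[0][1] + B[1][2] = -2 + 4 = 2, A[0][2] + B[2][2] = 2 + 2 = 4) = -6 (attained at k = 0)
  C[1][0] = min over k of (A[1][0] + B[0][0] = -4 + 5 = 1, A[1][1] + B[1][0] = -1 + 0 = -1, A[1][2] + B[2][0] = -3 + 9 = 6) = -1 (attained at k = 1)
  C[1][1] = min over k of (A[1][0] + B[0][1] = -4 + 7 = 3, A[1][1] + B[1][1] = -1 + 10 = 9, A[1][2] + B[2][1] = -3 + -4 = -7) = -7 (attained at k = 2)
  C[1][2] = min over k of (A[1][0] + B[0][2] = -4 + -3 = -7, A[1][1] + B[1][2] = -1 + 4 = 3, A[1][2] + B[2][2] = -3 + 2 = -1) = -7 (attained at k = 0)
  C[2][0] = min over k of (A[2][0] + B[0][0] = 1 + 5 = 6, A[2][1] + B[1][0] = 2 + 0 = 2, A[2][2] + B[2][0] = -3 + 9 = 6) = 2 (attained at k = 1)
  C[2][1] = min over k of (A[2][0] + B[0][1] = 1 + 7 = 8, A[2][1] + B[1][1] = 2 + 10 = 12, A[2][2] + B[2][1] = -3 + -4 = -7) = -7 (attained at k = 2)
  C[2][2] = min over k of (A[2][0] + B[0][2] = 1 + -3 = -2, A[2][1] + B[1][2] = 2 + 4 = 6, A[2][2] + B[2][2] = -3 + 2 = -1) = -2 (attained at k = 0)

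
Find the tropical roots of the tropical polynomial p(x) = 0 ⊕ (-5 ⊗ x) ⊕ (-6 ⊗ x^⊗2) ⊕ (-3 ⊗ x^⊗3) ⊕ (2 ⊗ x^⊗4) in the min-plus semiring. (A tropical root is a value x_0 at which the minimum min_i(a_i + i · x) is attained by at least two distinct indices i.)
Roots: {-5, -3, 1, 5}

Each tropical root is a break point of the lower envelope of the lines y = a_i + i · x (there are 5 lines, with slopes 0, 1, ..., 4). Only the lines that attain the minimum somewhere contribute to roots; other lines are dominated. Here the surviving (envelope) indices are i = 4, i = 3, i = 2, i = 1, i = 0.
Intersections between consecutive envelope lines give the roots: for adjacent envelope indices i < j the intersection is x = (a_i − a_j) / (j − i). Reading off the sorted break points: {-5, -3, 1, 5}.
Verification: at each break x_0, at least two indices attain the minimum of min_i(a_i + i · x_0).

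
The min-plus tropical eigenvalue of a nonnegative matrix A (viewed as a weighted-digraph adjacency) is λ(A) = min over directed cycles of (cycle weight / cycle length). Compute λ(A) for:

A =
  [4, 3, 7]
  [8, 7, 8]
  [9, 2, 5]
λ(A) = 4

Enumerate directed cycles and compute their means (weight / length). Sample:
  cycle 0 → 0: weight = 4, length = 1, mean = 4/1 ≈ 4.000
  cycle 1 → 1: weight = 7, length = 1, mean = 7/1 ≈ 7.000
  cycle 2 → 2: weight = 5, length = 1, mean = 5/1 ≈ 5.000
  cycle 0 → 1 → 0: weight = 11, length = 2, mean = 11/2 ≈ 5.500
  cycle 0 → 2 → 0: weight = 16, length = 2, mean = 16/2 ≈ 8.000
  cycle 1 → 0 → 1: weight = 11, length = 2, mean = 11/2 ≈ 5.500
Minimum mean = 4.000, attained e.g. along the cycle 0 → 0 with weight 4 and length 1. So λ(A) = 4/1 = 4.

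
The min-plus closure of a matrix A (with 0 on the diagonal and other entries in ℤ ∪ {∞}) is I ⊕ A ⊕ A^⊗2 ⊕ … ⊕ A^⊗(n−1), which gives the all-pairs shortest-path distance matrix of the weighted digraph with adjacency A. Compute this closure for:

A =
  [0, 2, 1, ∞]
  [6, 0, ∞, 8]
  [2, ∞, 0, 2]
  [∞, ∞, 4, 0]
Closure =
  [0, 2, 1, 3]
  [6, 0, 7, 8]
  [2, 4, 0, 2]
  [6, 8, 4, 0]

This is the Floyd-Warshall all-pairs shortest-path computation. For each intermediate vertex k = 0, 1, …, 3, update dist[i][j] ← min(dist[i][j], dist[i][k] + dist[k][j]). The final matrix gives, for each (i, j), the minimum total weight of any directed path from i to j (possibly empty when i = j).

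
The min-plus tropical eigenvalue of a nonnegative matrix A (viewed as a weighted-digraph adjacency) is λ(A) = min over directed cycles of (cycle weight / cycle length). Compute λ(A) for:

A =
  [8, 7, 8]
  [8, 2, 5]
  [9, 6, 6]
λ(A) = 2

Enumerate directed cycles and compute their means (weight / length). Sample:
  cycle 0 → 0: weight = 8, length = 1, mean = 8/1 ≈ 8.000
  cycle 1 → 1: weight = 2, length = 1, mean = 2/1 ≈ 2.000
  cycle 2 → 2: weight = 6, length = 1, mean = 6/1 ≈ 6.000
  cycle 0 → 1 → 0: weight = 15, length = 2, mean = 15/2 ≈ 7.500
  cycle 0 → 2 → 0: weight = 17, length = 2, mean = 17/2 ≈ 8.500
  cycle 1 → 0 → 1: weight = 15, length = 2, mean = 15/2 ≈ 7.500
Minimum mean = 2.000, attained e.g. along the cycle 1 → 1 with weight 2 and length 1. So λ(A) = 2/1 = 2.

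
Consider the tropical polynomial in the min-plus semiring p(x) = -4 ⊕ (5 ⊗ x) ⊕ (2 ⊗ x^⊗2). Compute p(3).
p(3) = -4

A tropical monomial a ⊗ x^⊗i evaluates to a + i · x. Evaluating each term at x = 3:
  Term 0 contributes -4 + 0 · 3 = -4
  Term 1 contributes 5 + 1 · 3 = 8
  Term 2 contributes 2 + 2 · 3 = 8
p(3) = ⊕ of these = min[-4, 8, 8] = -4.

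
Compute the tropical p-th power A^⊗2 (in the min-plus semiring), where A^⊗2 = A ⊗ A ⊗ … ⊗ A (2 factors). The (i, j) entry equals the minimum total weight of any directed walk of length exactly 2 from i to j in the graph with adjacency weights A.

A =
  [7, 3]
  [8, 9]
A^⊗2 =
  [11, 10]
  [15, 11]

Each entry (A^⊗2)_ij equals the minimum over all length-2 walks i = v_0 → v_1 → … → v_2 = j of Σ_t A[v_t][v_{t+1}]. For example, for (i, j) = (0, 1) we minimise over 2 possible intermediate vertex sequences; the minimum is 10, attained along the walk 0 → 0 → 1.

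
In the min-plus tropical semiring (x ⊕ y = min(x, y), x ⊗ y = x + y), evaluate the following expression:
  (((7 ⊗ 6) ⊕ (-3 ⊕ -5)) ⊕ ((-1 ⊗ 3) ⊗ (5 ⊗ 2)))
(((7 ⊗ 6) ⊕ (-3 ⊕ -5)) ⊕ ((-1 ⊗ 3) ⊗ (5 ⊗ 2))) = -5

Expand innermost to outermost. Recall ⊕ takes the minimum of its arguments and ⊗ takes their sum. Working out the expression (((7 ⊗ 6) ⊕ (-3 ⊕ -5)) ⊕ ((-1 ⊗ 3) ⊗ (5 ⊗ 2))) gives -5.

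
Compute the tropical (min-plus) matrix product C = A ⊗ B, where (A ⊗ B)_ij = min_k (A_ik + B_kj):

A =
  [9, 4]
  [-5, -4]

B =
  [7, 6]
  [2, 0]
A ⊗ B =
  [6, 4]
  [-2, -4]

Apply the min-plus product entry-by-entry:
  C[0][0] = min over k of (A[0][0] + B[0][0] = 9 + 7 = 16, A[0][1] + B[1][0] = 4 + 2 = 6) = 6 (attained at k = 1)
  C[0][1] = min over k of (A[0][0] + B[0][1] = 9 + 6 = 15, A[0][1] + B[1][1] = 4 + 0 = 4) = 4 (attained at k = 1)
  C[1][0] = min over k of (A[1][0] + B[0][0] = -5 + 7 = 2, A[1][1] + B[1][0] = -4 + 2 = -2) = -2 (attained at k = 1)
  C[1][1] = min over k of (A[1][0] + B[0][1] = -5 + 6 = 1, A[1][1] + B[1][1] = -4 + 0 = -4) = -4 (attained at k = 1)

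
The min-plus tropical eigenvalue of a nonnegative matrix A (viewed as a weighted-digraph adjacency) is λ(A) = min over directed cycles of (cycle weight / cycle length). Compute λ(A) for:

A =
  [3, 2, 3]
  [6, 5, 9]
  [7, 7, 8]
λ(A) = 3

Enumerate directed cycles and compute their means (weight / length). Sample:
  cycle 0 → 0: weight = 3, length = 1, mean = 3/1 ≈ 3.000
  cycle 1 → 1: weight = 5, length = 1, mean = 5/1 ≈ 5.000
  cycle 2 → 2: weight = 8, length = 1, mean = 8/1 ≈ 8.000
  cycle 0 → 1 → 0: weight = 8, length = 2, mean = 8/2 ≈ 4.000
  cycle 0 → 2 → 0: weight = 10, length = 2, mean = 10/2 ≈ 5.000
  cycle 1 → 0 → 1: weight = 8, length = 2, mean = 8/2 ≈ 4.000
Minimum mean = 3.000, attained e.g. along the cycle 0 → 0 with weight 3 and length 1. So λ(A) = 3/1 = 3.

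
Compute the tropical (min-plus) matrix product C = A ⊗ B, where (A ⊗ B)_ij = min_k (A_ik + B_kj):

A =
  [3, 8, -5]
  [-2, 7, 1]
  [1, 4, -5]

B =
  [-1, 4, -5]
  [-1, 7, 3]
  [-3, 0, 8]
A ⊗ B =
  [-8, -5, -2]
  [-3, 1, -7]
  [-8, -5, -4]

Apply the min-plus product entry-by-entry:
  C[0][0] = min over k of (A[0][0] + B[0][0] = 3 + -1 = 2, A[0][1] + B[1][0] = 8 + -1 = 7, A[0][2] + B[2][0] = -5 + -3 = -8) = -8 (attained at k = 2)
  C[0][1] = min over k of (A[0][0] + B[0][1] = 3 + 4 = 7, A[0][1] + B[1][1] = 8 + 7 = 15, A[0][2] + B[2][1] = -5 + 0 = -5) = -5 (attained at k = 2)
  C[0][2] = min over k of (A[0][0] + B[0][2] = 3 + -5 = -2, A[0][1] + B[1][2] = 8 + 3 = 11, A[0][2] + B[2][2] = -5 + 8 = 3) = -2 (attained at k = 0)
  C[1][0] = min over k of (A[1][0] + B[0][0] = -2 + -1 = -3, A[1][1] + B[1][0] = 7 + -1 = 6, A[1][2] + B[2][0] = 1 + -3 = -2) = -3 (attained at k = 0)
  C[1][1] = min over k of (A[1][0] + B[0][1] = -2 + 4 = 2, A[1][1] + B[1][1] = 7 + 7 = 14, A[1][2] + B[2][1] = 1 + 0 = 1) = 1 (attained at k = 2)
  C[1][2] = min over k of (A[1][0] + B[0][2] = -2 + -5 = -7, A[1][1] + B[1][2] = 7 + 3 = 10, A[1][2] + B[2][2] = 1 + 8 = 9) = -7 (attained at k = 0)
  C[2][0] = min over k of (A[2][0] + B[0][0] = 1 + -1 = 0, A[2][1] + B[1][0] = 4 + -1 = 3, A[2][2] + B[2][0] = -5 + -3 = -8) = -8 (attained at k = 2)
  C[2][1] = min over k of (A[2][0] + B[0][1] = 1 + 4 = 5, A[2][1] + B[1][1] = 4 + 7 = 11, A[2][2] + B[2][1] = -5 + 0 = -5) = -5 (attained at k = 2)
  C[2][2] = min over k of (A[2][0] + B[0][2] = 1 + -5 = -4, A[2][1] + B[1][2] = 4 + 3 = 7, A[2][2] + B[2][2] = -5 + 8 = 3) = -4 (attained at k = 0)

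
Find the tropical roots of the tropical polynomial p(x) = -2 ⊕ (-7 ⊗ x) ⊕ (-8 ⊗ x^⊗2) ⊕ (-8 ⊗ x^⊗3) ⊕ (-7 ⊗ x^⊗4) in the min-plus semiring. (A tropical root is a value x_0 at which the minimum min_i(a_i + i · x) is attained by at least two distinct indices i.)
Roots: {-1, 0, 1, 5}

Each tropical root is a break point of the lower envelope of the lines y = a_i + i · x (there are 5 lines, with slopes 0, 1, ..., 4). Only the lines that attain the minimum somewhere contribute to roots; other lines are dominated. Here the surviving (envelope) indices are i = 4, i = 3, i = 2, i = 1, i = 0.
Intersections between consecutive envelope lines give the roots: for adjacent envelope indices i < j the intersection is x = (a_i − a_j) / (j − i). Reading off the sorted break points: {-1, 0, 1, 5}.
Verification: at each break x_0, at least two indices attain the minimum of min_i(a_i + i · x_0).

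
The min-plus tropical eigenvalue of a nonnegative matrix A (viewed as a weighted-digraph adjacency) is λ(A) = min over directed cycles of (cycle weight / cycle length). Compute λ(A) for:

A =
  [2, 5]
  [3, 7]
λ(A) = 2

Enumerate directed cycles and compute their means (weight / length). Sample:
  cycle 0 → 0: weight = 2, length = 1, mean = 2/1 ≈ 2.000
  cycle 1 → 1: weight = 7, length = 1, mean = 7/1 ≈ 7.000
  cycle 0 → 1 → 0: weight = 8, length = 2, mean = 8/2 ≈ 4.000
  cycle 1 → 0 → 1: weight = 8, length = 2, mean = 8/2 ≈ 4.000
Minimum mean = 2.000, attained e.g. along the cycle 0 → 0 with weight 2 and length 1. So λ(A) = 2/1 = 2.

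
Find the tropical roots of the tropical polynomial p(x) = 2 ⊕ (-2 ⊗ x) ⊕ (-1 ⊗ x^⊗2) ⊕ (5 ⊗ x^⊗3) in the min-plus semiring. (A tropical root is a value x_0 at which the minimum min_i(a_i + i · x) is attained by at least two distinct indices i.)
Roots: {-6, -1, 4}

Each tropical root is a break point of the lower envelope of the lines y = a_i + i · x (there are 4 lines, with slopes 0, 1, ..., 3). Only the lines that attain the minimum somewhere contribute to roots; other lines are dominated. Here the surviving (envelope) indices are i = 3, i = 2, i = 1, i = 0.
Intersections between consecutive envelope lines give the roots: for adjacent envelope indices i < j the intersection is x = (a_i − a_j) / (j − i). Reading off the sorted break points: {-6, -1, 4}.
Verification: at each break x_0, at least two indices attain the minimum of min_i(a_i + i · x_0).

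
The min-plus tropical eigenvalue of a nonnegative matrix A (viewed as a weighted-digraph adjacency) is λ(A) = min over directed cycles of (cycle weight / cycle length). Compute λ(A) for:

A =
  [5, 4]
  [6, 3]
λ(A) = 3

Enumerate directed cycles and compute their means (weight / length). Sample:
  cycle 0 → 0: weight = 5, length = 1, mean = 5/1 ≈ 5.000
  cycle 1 → 1: weight = 3, length = 1, mean = 3/1 ≈ 3.000
  cycle 0 → 1 → 0: weight = 10, length = 2, mean = 10/2 ≈ 5.000
  cycle 1 → 0 → 1: weight = 10, length = 2, mean = 10/2 ≈ 5.000
Minimum mean = 3.000, attained e.g. along the cycle 1 → 1 with weight 3 and length 1. So λ(A) = 3/1 = 3.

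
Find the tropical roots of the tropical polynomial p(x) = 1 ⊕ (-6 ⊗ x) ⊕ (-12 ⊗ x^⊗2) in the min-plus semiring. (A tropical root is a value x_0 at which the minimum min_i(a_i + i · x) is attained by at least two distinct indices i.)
Roots: {6, 7}

Each tropical root is a break point of the lower envelope of the lines y = a_i + i · x (there are 3 lines, with slopes 0, 1, ..., 2). Only the lines that attain the minimum somewhere contribute to roots; other lines are dominated. Here the surviving (envelope) indices are i = 2, i = 1, i = 0.
Intersections between consecutive envelope lines give the roots: for adjacent envelope indices i < j the intersection is x = (a_i − a_j) / (j − i). Reading off the sorted break points: {6, 7}.
Verification: at each break x_0, at least two indices attain the minimum of min_i(a_i + i · x_0).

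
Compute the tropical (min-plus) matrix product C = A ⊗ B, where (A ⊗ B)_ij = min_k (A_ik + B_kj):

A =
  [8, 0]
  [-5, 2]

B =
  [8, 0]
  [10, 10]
A ⊗ B =
  [10, 8]
  [3, -5]

Apply the min-plus product entry-by-entry:
  C[0][0] = min over k of (A[0][0] + B[0][0] = 8 + 8 = 16, A[0][1] + B[1][0] = 0 + 10 = 10) = 10 (attained at k = 1)
  C[0][1] = min over k of (A[0][0] + B[0][1] = 8 + 0 = 8, A[0][1] + B[1][1] = 0 + 10 = 10) = 8 (attained at k = 0)
  C[1][0] = min over k of (A[1][0] + B[0][0] = -5 + 8 = 3, A[1][1] + B[1][0] = 2 + 10 = 12) = 3 (attained at k = 0)
  C[1][1] = min over k of (A[1][0] + B[0][1] = -5 + 0 = -5, A[1][1] + B[1][1] = 2 + 10 = 12) = -5 (attained at k = 0)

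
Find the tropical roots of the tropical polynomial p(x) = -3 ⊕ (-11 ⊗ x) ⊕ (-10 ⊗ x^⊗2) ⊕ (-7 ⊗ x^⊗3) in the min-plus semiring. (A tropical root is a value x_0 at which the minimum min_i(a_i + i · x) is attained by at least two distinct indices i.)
Roots: {-3, -1, 8}

Each tropical root is a break point of the lower envelope of the lines y = a_i + i · x (there are 4 lines, with slopes 0, 1, ..., 3). Only the lines that attain the minimum somewhere contribute to roots; other lines are dominated. Here the surviving (envelope) indices are i = 3, i = 2, i = 1, i = 0.
Intersections between consecutive envelope lines give the roots: for adjacent envelope indices i < j the intersection is x = (a_i − a_j) / (j − i). Reading off the sorted break points: {-3, -1, 8}.
Verification: at each break x_0, at least two indices attain the minimum of min_i(a_i + i · x_0).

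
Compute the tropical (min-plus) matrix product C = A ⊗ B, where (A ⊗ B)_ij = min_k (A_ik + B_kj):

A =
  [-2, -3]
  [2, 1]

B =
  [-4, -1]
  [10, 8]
A ⊗ B =
  [-6, -3]
  [-2, 1]

Apply the min-plus product entry-by-entry:
  C[0][0] = min over k of (A[0][0] + B[0][0] = -2 + -4 = -6, A[0][1] + B[1][0] = -3 + 10 = 7) = -6 (attained at k = 0)
  C[0][1] = min over k of (A[0][0] + B[0][1] = -2 + -1 = -3, A[0][1] + B[1][1] = -3 + 8 = 5) = -3 (attained at k = 0)
  C[1][0] = min over k of (A[1][0] + B[0][0] = 2 + -4 = -2, A[1][1] + B[1][0] = 1 + 10 = 11) = -2 (attained at k = 0)
  C[1][1] = min over k of (A[1][0] + B[0][1] = 2 + -1 = 1, A[1][1] + B[1][1] = 1 + 8 = 9) = 1 (attained at k = 0)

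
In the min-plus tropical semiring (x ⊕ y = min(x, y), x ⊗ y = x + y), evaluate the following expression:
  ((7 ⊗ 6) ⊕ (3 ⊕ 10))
((7 ⊗ 6) ⊕ (3 ⊕ 10)) = 3

Expand innermost to outermost. Recall ⊕ takes the minimum of its arguments and ⊗ takes their sum. Working out the expression ((7 ⊗ 6) ⊕ (3 ⊕ 10)) gives 3.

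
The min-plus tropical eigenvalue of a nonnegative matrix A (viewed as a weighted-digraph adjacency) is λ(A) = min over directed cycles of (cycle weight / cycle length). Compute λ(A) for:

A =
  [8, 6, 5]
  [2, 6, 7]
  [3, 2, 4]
λ(A) = 3

Enumerate directed cycles and compute their means (weight / length). Sample:
  cycle 0 → 0: weight = 8, length = 1, mean = 8/1 ≈ 8.000
  cycle 1 → 1: weight = 6, length = 1, mean = 6/1 ≈ 6.000
  cycle 2 → 2: weight = 4, length = 1, mean = 4/1 ≈ 4.000
  cycle 0 → 1 → 0: weight = 8, length = 2, mean = 8/2 ≈ 4.000
  cycle 0 → 2 → 0: weight = 8, length = 2, mean = 8/2 ≈ 4.000
  cycle 1 → 0 → 1: weight = 8, length = 2, mean = 8/2 ≈ 4.000
Minimum mean = 3.000, attained e.g. along the cycle 0 → 2 → 1 → 0 with weight 9 and length 3. So λ(A) = 9/3 = 3.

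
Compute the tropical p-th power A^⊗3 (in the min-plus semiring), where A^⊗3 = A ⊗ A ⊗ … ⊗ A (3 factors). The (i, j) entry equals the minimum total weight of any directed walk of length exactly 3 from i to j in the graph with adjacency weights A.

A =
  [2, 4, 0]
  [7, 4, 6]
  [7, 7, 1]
A^⊗3 =
  [6, 8, 2]
  [11, 12, 8]
  [9, 9, 3]

Each entry (A^⊗3)_ij equals the minimum over all length-3 walks i = v_0 → v_1 → … → v_3 = j of Σ_t A[v_t][v_{t+1}]. For example, for (i, j) = (0, 2) we minimise over 9 possible intermediate vertex sequences; the minimum is 2, attained along the walk 0 → 2 → 2 → 2.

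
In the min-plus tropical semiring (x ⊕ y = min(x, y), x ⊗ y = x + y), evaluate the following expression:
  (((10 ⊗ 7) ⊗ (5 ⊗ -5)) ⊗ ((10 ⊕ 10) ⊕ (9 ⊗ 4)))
(((10 ⊗ 7) ⊗ (5 ⊗ -5)) ⊗ ((10 ⊕ 10) ⊕ (9 ⊗ 4))) = 27

Expand innermost to outermost. Recall ⊕ takes the minimum of its arguments and ⊗ takes their sum. Working out the expression (((10 ⊗ 7) ⊗ (5 ⊗ -5)) ⊗ ((10 ⊕ 10) ⊕ (9 ⊗ 4))) gives 27.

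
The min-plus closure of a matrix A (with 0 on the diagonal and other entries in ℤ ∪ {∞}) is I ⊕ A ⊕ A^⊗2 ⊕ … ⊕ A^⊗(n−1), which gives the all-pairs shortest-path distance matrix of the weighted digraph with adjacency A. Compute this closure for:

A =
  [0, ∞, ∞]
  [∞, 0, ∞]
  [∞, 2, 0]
Closure =
  [0, ∞, ∞]
  [∞, 0, ∞]
  [∞, 2, 0]

This is the Floyd-Warshall all-pairs shortest-path computation. For each intermediate vertex k = 0, 1, …, 2, update dist[i][j] ← min(dist[i][j], dist[i][k] + dist[k][j]). The final matrix gives, for each (i, j), the minimum total weight of any directed path from i to j (possibly empty when i = j).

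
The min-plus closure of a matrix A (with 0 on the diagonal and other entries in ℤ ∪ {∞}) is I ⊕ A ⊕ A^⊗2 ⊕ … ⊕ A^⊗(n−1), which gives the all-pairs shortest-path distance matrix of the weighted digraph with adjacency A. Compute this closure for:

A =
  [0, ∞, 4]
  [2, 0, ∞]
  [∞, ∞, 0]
Closure =
  [0, ∞, 4]
  [2, 0, 6]
  [∞, ∞, 0]

This is the Floyd-Warshall all-pairs shortest-path computation. For each intermediate vertex k = 0, 1, …, 2, update dist[i][j] ← min(dist[i][j], dist[i][k] + dist[k][j]). The final matrix gives, for each (i, j), the minimum total weight of any directed path from i to j (possibly empty when i = j).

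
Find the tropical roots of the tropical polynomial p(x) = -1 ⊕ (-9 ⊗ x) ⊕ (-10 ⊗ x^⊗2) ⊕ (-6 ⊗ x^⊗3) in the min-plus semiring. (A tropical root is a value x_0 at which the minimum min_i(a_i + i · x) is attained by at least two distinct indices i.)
Roots: {-4, 1, 8}

Each tropical root is a break point of the lower envelope of the lines y = a_i + i · x (there are 4 lines, with slopes 0, 1, ..., 3). Only the lines that attain the minimum somewhere contribute to roots; other lines are dominated. Here the surviving (envelope) indices are i = 3, i = 2, i = 1, i = 0.
Intersections between consecutive envelope lines give the roots: for adjacent envelope indices i < j the intersection is x = (a_i − a_j) / (j − i). Reading off the sorted break points: {-4, 1, 8}.
Verification: at each break x_0, at least two indices attain the minimum of min_i(a_i + i · x_0).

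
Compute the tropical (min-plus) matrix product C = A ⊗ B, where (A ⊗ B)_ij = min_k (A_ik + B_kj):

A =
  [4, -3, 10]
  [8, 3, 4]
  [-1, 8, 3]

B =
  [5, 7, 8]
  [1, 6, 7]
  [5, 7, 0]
A ⊗ B =
  [-2, 3, 4]
  [4, 9, 4]
  [4, 6, 3]

Apply the min-plus product entry-by-entry:
  C[0][0] = min over k of (A[0][0] + B[0][0] = 4 + 5 = 9, A[0][1] + B[1][0] = -3 + 1 = -2, A[0][2] + B[2][0] = 10 + 5 = 15) = -2 (attained at k = 1)
  C[0][1] = min over k of (A[0][0] + B[0][1] = 4 + 7 = 11, A[0][1] + B[1][1] = -3 + 6 = 3, A[0][2] + B[2][1] = 10 + 7 = 17) = 3 (attained at k = 1)
  C[0][2] = min over k of (A[0][0] + B[0][2] = 4 + 8 = 12, A[0][1] + B[1][2] = -3 + 7 = 4, A[0][2] + B[2][2] = 10 + 0 = 10) = 4 (attained at k = 1)
  C[1][0] = min over k of (A[1][0] + B[0][0] = 8 + 5 = 13, A[1][1] + B[1][0] = 3 + 1 = 4, A[1][2] + B[2][0] = 4 + 5 = 9) = 4 (attained at k = 1)
  C[1][1] = min over k of (A[1][0] + B[0][1] = 8 + 7 = 15, A[1][1] + B[1][1] = 3 + 6 = 9, A[1][2] + B[2][1] = 4 + 7 = 11) = 9 (attained at k = 1)
  C[1][2] = min over k of (A[1][0] + B[0][2] = 8 + 8 = 16, A[1][1] + B[1][2] = 3 + 7 = 10, A[1][2] + B[2][2] = 4 + 0 = 4) = 4 (attained at k = 2)
  C[2][0] = min over k of (A[2][0] + B[0][0] = -1 + 5 = 4, A[2][1] + B[1][0] = 8 + 1 = 9, A[2][2] + B[2][0] = 3 + 5 = 8) = 4 (attained at k = 0)
  C[2][1] = min over k of (A[2][0] + B[0][1] = -1 + 7 = 6, A[2][1] + B[1][1] = 8 + 6 = 14, A[2][2] + B[2][1] = 3 + 7 = 10) = 6 (attained at k = 0)
  C[2][2] = min over k of (A[2][0] + B[0][2] = -1 + 8 = 7, A[2][1] + B[1][2] = 8 + 7 = 15, A[2][2] + B[2][2] = 3 + 0 = 3) = 3 (attained at k = 2)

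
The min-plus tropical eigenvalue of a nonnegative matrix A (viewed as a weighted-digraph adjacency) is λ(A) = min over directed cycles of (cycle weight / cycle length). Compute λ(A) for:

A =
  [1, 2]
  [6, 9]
λ(A) = 1

Enumerate directed cycles and compute their means (weight / length). Sample:
  cycle 0 → 0: weight = 1, length = 1, mean = 1/1 ≈ 1.000
  cycle 1 → 1: weight = 9, length = 1, mean = 9/1 ≈ 9.000
  cycle 0 → 1 → 0: weight = 8, length = 2, mean = 8/2 ≈ 4.000
  cycle 1 → 0 → 1: weight = 8, length = 2, mean = 8/2 ≈ 4.000
Minimum mean = 1.000, attained e.g. along the cycle 0 → 0 with weight 1 and length 1. So λ(A) = 1/1 = 1.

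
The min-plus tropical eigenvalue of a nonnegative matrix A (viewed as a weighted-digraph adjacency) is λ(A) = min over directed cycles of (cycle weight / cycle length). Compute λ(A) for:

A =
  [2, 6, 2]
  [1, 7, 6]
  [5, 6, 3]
λ(A) = 2

Enumerate directed cycles and compute their means (weight / length). Sample:
  cycle 0 → 0: weight = 2, length = 1, mean = 2/1 ≈ 2.000
  cycle 1 → 1: weight = 7, length = 1, mean = 7/1 ≈ 7.000
  cycle 2 → 2: weight = 3, length = 1, mean = 3/1 ≈ 3.000
  cycle 0 → 1 → 0: weight = 7, length = 2, mean = 7/2 ≈ 3.500
  cycle 0 → 2 → 0: weight = 7, length = 2, mean = 7/2 ≈ 3.500
  cycle 1 → 0 → 1: weight = 7, length = 2, mean = 7/2 ≈ 3.500
Minimum mean = 2.000, attained e.g. along the cycle 0 → 0 with weight 2 and length 1. So λ(A) = 2/1 = 2.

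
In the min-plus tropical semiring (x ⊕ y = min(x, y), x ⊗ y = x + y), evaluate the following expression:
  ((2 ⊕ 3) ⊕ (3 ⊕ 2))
((2 ⊕ 3) ⊕ (3 ⊕ 2)) = 2

Expand innermost to outermost. Recall ⊕ takes the minimum of its arguments and ⊗ takes their sum. Working out the expression ((2 ⊕ 3) ⊕ (3 ⊕ 2)) gives 2.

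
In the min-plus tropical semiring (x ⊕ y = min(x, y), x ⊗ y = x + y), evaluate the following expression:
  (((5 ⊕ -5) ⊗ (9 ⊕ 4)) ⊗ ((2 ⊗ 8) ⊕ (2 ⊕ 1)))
(((5 ⊕ -5) ⊗ (9 ⊕ 4)) ⊗ ((2 ⊗ 8) ⊕ (2 ⊕ 1))) = 0

Expand innermost to outermost. Recall ⊕ takes the minimum of its arguments and ⊗ takes their sum. Working out the expression (((5 ⊕ -5) ⊗ (9 ⊕ 4)) ⊗ ((2 ⊗ 8) ⊕ (2 ⊕ 1))) gives 0.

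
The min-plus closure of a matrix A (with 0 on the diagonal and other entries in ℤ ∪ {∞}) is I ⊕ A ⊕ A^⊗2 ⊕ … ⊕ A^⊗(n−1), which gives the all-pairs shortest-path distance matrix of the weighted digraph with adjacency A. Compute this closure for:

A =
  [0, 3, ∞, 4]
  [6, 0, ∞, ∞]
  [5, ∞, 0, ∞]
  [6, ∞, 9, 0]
Closure =
  [0, 3, 13, 4]
  [6, 0, 19, 10]
  [5, 8, 0, 9]
  [6, 9, 9, 0]

This is the Floyd-Warshall all-pairs shortest-path computation. For each intermediate vertex k = 0, 1, …, 3, update dist[i][j] ← min(dist[i][j], dist[i][k] + dist[k][j]). The final matrix gives, for each (i, j), the minimum total weight of any directed path from i to j (possibly empty when i = j).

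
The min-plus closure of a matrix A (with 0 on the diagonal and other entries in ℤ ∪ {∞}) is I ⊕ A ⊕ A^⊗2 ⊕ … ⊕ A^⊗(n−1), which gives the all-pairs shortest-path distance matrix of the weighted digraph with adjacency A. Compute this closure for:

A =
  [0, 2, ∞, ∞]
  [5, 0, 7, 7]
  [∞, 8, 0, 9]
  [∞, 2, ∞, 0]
Closure =
  [0, 2, 9, 9]
  [5, 0, 7, 7]
  [13, 8, 0, 9]
  [7, 2, 9, 0]

This is the Floyd-Warshall all-pairs shortest-path computation. For each intermediate vertex k = 0, 1, …, 3, update dist[i][j] ← min(dist[i][j], dist[i][k] + dist[k][j]). The final matrix gives, for each (i, j), the minimum total weight of any directed path from i to j (possibly empty when i = j).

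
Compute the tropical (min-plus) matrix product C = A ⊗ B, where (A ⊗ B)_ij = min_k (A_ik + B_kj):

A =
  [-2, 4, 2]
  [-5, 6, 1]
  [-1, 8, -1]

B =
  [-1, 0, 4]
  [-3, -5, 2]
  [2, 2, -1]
A ⊗ B =
  [-3, -2, 1]
  [-6, -5, -1]
  [-2, -1, -2]

Apply the min-plus product entry-by-entry:
  C[0][0] = min over k of (A[0][0] + B[0][0] = -2 + -1 = -3, A[0][1] + B[1][0] = 4 + -3 = 1, A[0][2] + B[2][0] = 2 + 2 = 4) = -3 (attained at k = 0)
  C[0][1] = min over k of (A[0][0] + B[0][1] = -2 + 0 = -2, A[0][1] + B[1][1] = 4 + -5 = -1, A[0][2] + B[2][1] = 2 + 2 = 4) = -2 (attained at k = 0)
  C[0][2] = min over k of (A[0][0] + B[0][2] = -2 + 4 = 2, A[0][1] + B[1][2] = 4 + 2 = 6, A[0][2] + B[2][2] = 2 + -1 = 1) = 1 (attained at k = 2)
  C[1][0] = min over k of (A[1][0] + B[0][0] = -5 + -1 = -6, A[1][1] + B[1][0] = 6 + -3 = 3, A[1][2] + B[2][0] = 1 + 2 = 3) = -6 (attained at k = 0)
  C[1][1] = min over k of (A[1][0] + B[0][1] = -5 + 0 = -5, A[1][1] + B[1][1] = 6 + -5 = 1, A[1][2] + B[2][1] = 1 + 2 = 3) = -5 (attained at k = 0)
  C[1][2] = min over k of (A[1][0] + B[0][2] = -5 + 4 = -1, A[1][1] + B[1][2] = 6 + 2 = 8, A[1][2] + B[2][2] = 1 + -1 = 0) = -1 (attained at k = 0)
  C[2][0] = min over k of (A[2][0] + B[0][0] = -1 + -1 = -2, A[2][1] + B[1][0] = 8 + -3 = 5, A[2][2] + B[2][0] = -1 + 2 = 1) = -2 (attained at k = 0)
  C[2][1] = min over k of (A[2][0] + B[0][1] = -1 + 0 = -1, A[2][1] + B[1][1] = 8 + -5 = 3, A[2][2] + B[2][1] = -1 + 2 = 1) = -1 (attained at k = 0)
  C[2][2] = min over k of (A[2][0] + B[0][2] = -1 + 4 = 3, A[2][1] + B[1][2] = 8 + 2 = 10, A[2][2] + B[2][2] = -1 + -1 = -2) = -2 (attained at k = 2)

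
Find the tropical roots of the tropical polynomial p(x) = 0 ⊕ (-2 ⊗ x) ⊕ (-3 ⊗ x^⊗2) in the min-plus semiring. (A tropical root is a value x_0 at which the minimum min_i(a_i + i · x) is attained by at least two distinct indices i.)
Roots: {1, 2}

Each tropical root is a break point of the lower envelope of the lines y = a_i + i · x (there are 3 lines, with slopes 0, 1, ..., 2). Only the lines that attain the minimum somewhere contribute to roots; other lines are dominated. Here the surviving (envelope) indices are i = 2, i = 1, i = 0.
Intersections between consecutive envelope lines give the roots: for adjacent envelope indices i < j the intersection is x = (a_i − a_j) / (j − i). Reading off the sorted break points: {1, 2}.
Verification: at each break x_0, at least two indices attain the minimum of min_i(a_i + i · x_0).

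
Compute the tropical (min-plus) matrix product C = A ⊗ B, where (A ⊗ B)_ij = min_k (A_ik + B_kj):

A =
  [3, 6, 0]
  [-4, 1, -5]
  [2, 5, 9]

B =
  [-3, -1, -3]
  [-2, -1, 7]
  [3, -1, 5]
A ⊗ B =
  [0, -1, 0]
  [-7, -6, -7]
  [-1, 1, -1]

Apply the min-plus product entry-by-entry:
  C[0][0] = min over k of (A[0][0] + B[0][0] = 3 + -3 = 0, A[0][1] + B[1][0] = 6 + -2 = 4, A[0][2] + B[2][0] = 0 + 3 = 3) = 0 (attained at k = 0)
  C[0][1] = min over k of (A[0][0] + B[0][1] = 3 + -1 = 2, A[0][1] + B[1][1] = 6 + -1 = 5, A[0][2] + B[2][1] = 0 + -1 = -1) = -1 (attained at k = 2)
  C[0][2] = min over k of (A[0][0] + B[0][2] = 3 + -3 = 0, A[0][1] + B[1][2] = 6 + 7 = 13, A[0][2] + B[2][2] = 0 + 5 = 5) = 0 (attained at k = 0)
  C[1][0] = min over k of (A[1][0] + B[0][0] = -4 + -3 = -7, A[1][1] + B[1][0] = 1 + -2 = -1, A[1][2] + B[2][0] = -5 + 3 = -2) = -7 (attained at k = 0)
  C[1][1] = min over k of (A[1][0] + B[0][1] = -4 + -1 = -5, A[1][1] + B[1][1] = 1 + -1 = 0, A[1][2] + B[2][1] = -5 + -1 = -6) = -6 (attained at k = 2)
  C[1][2] = min over k of (A[1][0] + B[0][2] = -4 + -3 = -7, A[1][1] + B[1][2] = 1 + 7 = 8, A[1][2] + B[2][2] = -5 + 5 = 0) = -7 (attained at k = 0)
  C[2][0] = min over k of (A[2][0] + B[0][0] = 2 + -3 = -1, A[2][1] + B[1][0] = 5 + -2 = 3, A[2][2] + B[2][0] = 9 + 3 = 12) = -1 (attained at k = 0)
  C[2][1] = min over k of (A[2][0] + B[0][1] = 2 + -1 = 1, A[2][1] + B[1][1] = 5 + -1 = 4, A[2][2] + B[2][1] = 9 + -1 = 8) = 1 (attained at k = 0)
  C[2][2] = min over k of (A[2][0] + B[0][2] = 2 + -3 = -1, A[2][1] + B[1][2] = 5 + 7 = 12, A[2][2] + B[2][2] = 9 + 5 = 14) = -1 (attained at k = 0)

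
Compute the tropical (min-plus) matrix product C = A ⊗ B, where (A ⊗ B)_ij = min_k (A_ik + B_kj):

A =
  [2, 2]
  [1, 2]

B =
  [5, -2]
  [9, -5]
A ⊗ B =
  [7, -3]
  [6, -3]

Apply the min-plus product entry-by-entry:
  C[0][0] = min over k of (A[0][0] + B[0][0] = 2 + 5 = 7, A[0][1] + B[1][0] = 2 + 9 = 11) = 7 (attained at k = 0)
  C[0][1] = min over k of (A[0][0] + B[0][1] = 2 + -2 = 0, A[0][1] + B[1][1] = 2 + -5 = -3) = -3 (attained at k = 1)
  C[1][0] = min over k of (A[1][0] + B[0][0] = 1 + 5 = 6, A[1][1] + B[1][0] = 2 + 9 = 11) = 6 (attained at k = 0)
  C[1][1] = min over k of (A[1][0] + B[0][1] = 1 + -2 = -1, A[1][1] + B[1][1] = 2 + -5 = -3) = -3 (attained at k = 1)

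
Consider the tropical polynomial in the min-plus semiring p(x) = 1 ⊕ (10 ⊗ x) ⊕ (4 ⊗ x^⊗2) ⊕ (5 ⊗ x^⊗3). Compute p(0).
p(0) = 1

A tropical monomial a ⊗ x^⊗i evaluates to a + i · x. Evaluating each term at x = 0:
  Term 0 contributes 1 + 0 · 0 = 1
  Term 1 contributes 10 + 1 · 0 = 10
  Term 2 contributes 4 + 2 · 0 = 4
  Term 3 contributes 5 + 3 · 0 = 5
p(0) = ⊕ of these = min[1, 10, 4, 5] = 1.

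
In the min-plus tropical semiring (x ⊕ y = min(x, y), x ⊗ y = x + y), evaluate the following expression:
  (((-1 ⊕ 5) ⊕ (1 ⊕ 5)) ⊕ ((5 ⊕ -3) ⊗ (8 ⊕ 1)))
(((-1 ⊕ 5) ⊕ (1 ⊕ 5)) ⊕ ((5 ⊕ -3) ⊗ (8 ⊕ 1))) = -2

Expand innermost to outermost. Recall ⊕ takes the minimum of its arguments and ⊗ takes their sum. Working out the expression (((-1 ⊕ 5) ⊕ (1 ⊕ 5)) ⊕ ((5 ⊕ -3) ⊗ (8 ⊕ 1))) gives -2.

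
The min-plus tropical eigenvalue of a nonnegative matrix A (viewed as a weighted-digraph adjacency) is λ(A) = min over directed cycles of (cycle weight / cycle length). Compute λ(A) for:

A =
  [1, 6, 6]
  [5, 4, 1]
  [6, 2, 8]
λ(A) = 1

Enumerate directed cycles and compute their means (weight / length). Sample:
  cycle 0 → 0: weight = 1, length = 1, mean = 1/1 ≈ 1.000
  cycle 1 → 1: weight = 4, length = 1, mean = 4/1 ≈ 4.000
  cycle 2 → 2: weight = 8, length = 1, mean = 8/1 ≈ 8.000
  cycle 0 → 1 → 0: weight = 11, length = 2, mean = 11/2 ≈ 5.500
  cycle 0 → 2 → 0: weight = 12, length = 2, mean = 12/2 ≈ 6.000
  cycle 1 → 0 → 1: weight = 11, length = 2, mean = 11/2 ≈ 5.500
Minimum mean = 1.000, attained e.g. along the cycle 0 → 0 with weight 1 and length 1. So λ(A) = 1/1 = 1.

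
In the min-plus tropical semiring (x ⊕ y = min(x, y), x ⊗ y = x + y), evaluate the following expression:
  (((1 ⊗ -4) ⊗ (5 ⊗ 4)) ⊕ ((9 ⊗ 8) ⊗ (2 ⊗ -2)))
(((1 ⊗ -4) ⊗ (5 ⊗ 4)) ⊕ ((9 ⊗ 8) ⊗ (2 ⊗ -2))) = 6

Expand innermost to outermost. Recall ⊕ takes the minimum of its arguments and ⊗ takes their sum. Working out the expression (((1 ⊗ -4) ⊗ (5 ⊗ 4)) ⊕ ((9 ⊗ 8) ⊗ (2 ⊗ -2))) gives 6.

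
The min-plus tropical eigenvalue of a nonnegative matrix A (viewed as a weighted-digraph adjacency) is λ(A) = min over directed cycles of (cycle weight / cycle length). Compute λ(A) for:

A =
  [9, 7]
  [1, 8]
λ(A) = 4

Enumerate directed cycles and compute their means (weight / length). Sample:
  cycle 0 → 0: weight = 9, length = 1, mean = 9/1 ≈ 9.000
  cycle 1 → 1: weight = 8, length = 1, mean = 8/1 ≈ 8.000
  cycle 0 → 1 → 0: weight = 8, length = 2, mean = 8/2 ≈ 4.000
  cycle 1 → 0 → 1: weight = 8, length = 2, mean = 8/2 ≈ 4.000
Minimum mean = 4.000, attained e.g. along the cycle 0 → 1 → 0 with weight 8 and length 2. So λ(A) = 8/2 = 4.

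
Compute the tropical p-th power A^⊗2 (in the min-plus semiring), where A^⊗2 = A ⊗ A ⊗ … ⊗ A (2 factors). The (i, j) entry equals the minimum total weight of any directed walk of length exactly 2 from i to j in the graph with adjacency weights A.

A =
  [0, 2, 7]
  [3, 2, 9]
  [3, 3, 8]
A^⊗2 =
  [0, 2, 7]
  [3, 4, 10]
  [3, 5, 10]

Each entry (A^⊗2)_ij equals the minimum over all length-2 walks i = v_0 → v_1 → … → v_2 = j of Σ_t A[v_t][v_{t+1}]. For example, for (i, j) = (0, 2) we minimise over 3 possible intermediate vertex sequences; the minimum is 7, attained along the walk 0 → 0 → 2.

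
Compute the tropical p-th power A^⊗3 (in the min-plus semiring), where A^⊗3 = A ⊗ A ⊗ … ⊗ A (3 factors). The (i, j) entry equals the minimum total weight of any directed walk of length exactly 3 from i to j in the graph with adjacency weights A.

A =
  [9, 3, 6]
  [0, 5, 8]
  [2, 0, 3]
A^⊗3 =
  [6, 6, 9]
  [3, 6, 9]
  [3, 3, 6]

Each entry (A^⊗3)_ij equals the minimum over all length-3 walks i = v_0 → v_1 → … → v_3 = j of Σ_t A[v_t][v_{t+1}]. For example, for (i, j) = (0, 2) we minimise over 9 possible intermediate vertex sequences; the minimum is 9, attained along the walk 0 → 1 → 0 → 2.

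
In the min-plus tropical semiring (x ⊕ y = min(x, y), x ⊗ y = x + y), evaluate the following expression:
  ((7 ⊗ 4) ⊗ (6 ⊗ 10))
((7 ⊗ 4) ⊗ (6 ⊗ 10)) = 27

Expand innermost to outermost. Recall ⊕ takes the minimum of its arguments and ⊗ takes their sum. Working out the expression ((7 ⊗ 4) ⊗ (6 ⊗ 10)) gives 27.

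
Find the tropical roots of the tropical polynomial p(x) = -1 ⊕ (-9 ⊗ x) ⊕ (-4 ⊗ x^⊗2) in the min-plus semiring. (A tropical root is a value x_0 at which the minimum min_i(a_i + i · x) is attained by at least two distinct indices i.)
Roots: {-5, 8}

Each tropical root is a break point of the lower envelope of the lines y = a_i + i · x (there are 3 lines, with slopes 0, 1, ..., 2). Only the lines that attain the minimum somewhere contribute to roots; other lines are dominated. Here the surviving (envelope) indices are i = 2, i = 1, i = 0.
Intersections between consecutive envelope lines give the roots: for adjacent envelope indices i < j the intersection is x = (a_i − a_j) / (j − i). Reading off the sorted break points: {-5, 8}.
Verification: at each break x_0, at least two indices attain the minimum of min_i(a_i + i · x_0).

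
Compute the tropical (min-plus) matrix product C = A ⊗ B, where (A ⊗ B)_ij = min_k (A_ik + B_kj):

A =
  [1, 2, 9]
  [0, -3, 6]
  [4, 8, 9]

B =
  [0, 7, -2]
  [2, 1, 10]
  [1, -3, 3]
A ⊗ B =
  [1, 3, -1]
  [-1, -2, -2]
  [4, 6, 2]

Apply the min-plus product entry-by-entry:
  C[0][0] = min over k of (A[0][0] + B[0][0] = 1 + 0 = 1, A[0][1] + B[1][0] = 2 + 2 = 4, A[0][2] + B[2][0] = 9 + 1 = 10) = 1 (attained at k = 0)
  C[0][1] = min over k of (A[0][0] + B[0][1] = 1 + 7 = 8, A[0][1] + B[1][1] = 2 + 1 = 3, A[0][2] + B[2][1] = 9 + -3 = 6) = 3 (attained at k = 1)
  C[0][2] = min over k of (A[0][0] + B[0][2] = 1 + -2 = -1, A[0][1] + B[1][2] = 2 + 10 = 12, A[0][2] + B[2][2] = 9 + 3 = 12) = -1 (attained at k = 0)
  C[1][0] = min over k of (A[1][0] + B[0][0] = 0 + 0 = 0, A[1][1] + B[1][0] = -3 + 2 = -1, A[1][2] + B[2][0] = 6 + 1 = 7) = -1 (attained at k = 1)
  C[1][1] = min over k of (A[1][0] + B[0][1] = 0 + 7 = 7, A[1][1] + B[1][1] = -3 + 1 = -2, A[1][2] + B[2][1] = 6 + -3 = 3) = -2 (attained at k = 1)
  C[1][2] = min over k of (A[1][0] + B[0][2] = 0 + -2 = -2, A[1][1] + B[1][2] = -3 + 10 = 7, A[1][2] + B[2][2] = 6 + 3 = 9) = -2 (attained at k = 0)
  C[2][0] = min over k of (A[2][0] + B[0][0] = 4 + 0 = 4, A[2][1] + B[1][0] = 8 + 2 = 10, A[2][2] + B[2][0] = 9 + 1 = 10) = 4 (attained at k = 0)
  C[2][1] = min over k of (A[2][0] + B[0][1] = 4 + 7 = 11, A[2][1] + B[1][1] = 8 + 1 = 9, A[2][2] + B[2][1] = 9 + -3 = 6) = 6 (attained at k = 2)
  C[2][2] = min over k of (A[2][0] + B[0][2] = 4 + -2 = 2, A[2][1] + B[1][2] = 8 + 10 = 18, A[2][2] + B[2][2] = 9 + 3 = 12) = 2 (attained at k = 0)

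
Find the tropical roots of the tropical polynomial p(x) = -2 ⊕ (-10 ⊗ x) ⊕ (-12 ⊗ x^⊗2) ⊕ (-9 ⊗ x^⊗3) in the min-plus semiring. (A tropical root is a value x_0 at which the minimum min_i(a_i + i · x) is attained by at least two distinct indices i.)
Roots: {-3, 2, 8}

Each tropical root is a break point of the lower envelope of the lines y = a_i + i · x (there are 4 lines, with slopes 0, 1, ..., 3). Only the lines that attain the minimum somewhere contribute to roots; other lines are dominated. Here the surviving (envelope) indices are i = 3, i = 2, i = 1, i = 0.
Intersections between consecutive envelope lines give the roots: for adjacent envelope indices i < j the intersection is x = (a_i − a_j) / (j − i). Reading off the sorted break points: {-3, 2, 8}.
Verification: at each break x_0, at least two indices attain the minimum of min_i(a_i + i · x_0).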